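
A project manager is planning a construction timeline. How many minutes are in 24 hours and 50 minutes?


Hours: 24
Extra minutes: 50
Minutes per hour: 60
Hours to minutes: 24 x 60 = 1440
Total: 1440 + 50 = 1490

1490


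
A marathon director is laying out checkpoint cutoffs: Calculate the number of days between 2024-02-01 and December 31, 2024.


Start: February 01, 2024
End: December 31, 2024
Days left in February: 28
March: 31
April: 30
May: 31
June: 30
... plus remaining months
Sum of remaining months: 306
Total: 28 + 306 = 334

334


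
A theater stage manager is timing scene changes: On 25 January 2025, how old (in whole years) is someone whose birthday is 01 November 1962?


Birth: 1962-11-01
Reference: 2025-01-25
Year difference: 2025 - 1962 = 63
Has birthday (11-01) occurred by 01-25? No
Birthday not yet reached this year -> subtract 1
Age in full years: 62

62


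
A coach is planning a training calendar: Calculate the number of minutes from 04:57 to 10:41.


Start time: 04:57 = 297 minutes from midnight
End time: 10:41 = 641 minutes from midnight
Difference: 641 - 297 = 344 minutes
That is 5 hours and 44 minutes

344


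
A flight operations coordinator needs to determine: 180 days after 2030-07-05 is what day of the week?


Start: 2030-07-05 (Friday)
Step 1 - find target date: add 180 days
  2030-07-05 + 180 days = 2031-01-01
Step 2 - day of week:
  180 mod 7 = 5
  Friday + 5 days -> Wednesday
Result: Wednesday (2031-01-01)

Wednesday


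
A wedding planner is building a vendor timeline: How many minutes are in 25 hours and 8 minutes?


Hours: 25
Minutes: 8
Convert hours to minutes: 25 x 60 = 1500
Add remaining minutes: 1500 + 8 = 1508

1508


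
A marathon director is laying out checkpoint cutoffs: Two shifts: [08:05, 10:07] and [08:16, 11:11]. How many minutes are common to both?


Interval A: [485, 607] minutes from midnight
Interval B: [496, 671] minutes from midnight
Overlap start = max(485, 496) = 496
Overlap end = min(607, 671) = 607
Overlap = 607 - 496 = 111 minutes

111


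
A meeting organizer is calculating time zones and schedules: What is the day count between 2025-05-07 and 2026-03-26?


Start date: 2025-05-07
End date: 2026-03-26
May 2025: +25 days
Jun 2025: +30 days
Jul 2025: +31 days
... (8 more months)
Total: 323 days

323


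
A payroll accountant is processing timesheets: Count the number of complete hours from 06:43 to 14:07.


Start: 06:43
End: 14:07
Hour difference: 14 - 6 = 8 hours
Minute difference: 7 - 43 = -36 minutes
Total minutes: 444
Complete hours: 444 / 60 = 7 (remainder 24)

7


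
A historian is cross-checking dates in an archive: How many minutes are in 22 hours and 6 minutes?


Hours: 22
Extra minutes: 6
Minutes per hour: 60
Hours to minutes: 22 x 60 = 1320
Total: 1320 + 6 = 1326

1326


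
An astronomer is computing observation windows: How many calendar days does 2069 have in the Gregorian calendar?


Year: 2069
Check leap year rules:
Divisible by 4? No
2069 is not a leap year
Days: 365

365


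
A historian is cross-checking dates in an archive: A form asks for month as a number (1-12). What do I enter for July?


Calendar month order:
6. June
7. July <--
8. August
July is month number 7

7


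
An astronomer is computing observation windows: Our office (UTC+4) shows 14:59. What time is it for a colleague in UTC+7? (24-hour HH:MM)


Local time: 14:59 at UTC+4 (offset 4h)
Target zone: UTC+7 (offset 7h)
Difference: 7 - (4) = 3 hours
Calculation: 14 + (3) = 17
Result: 17:59

17:59


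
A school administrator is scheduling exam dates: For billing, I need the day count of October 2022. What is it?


Month: October
Year: 2022
October is a 31-day month
Total: 31 days

31


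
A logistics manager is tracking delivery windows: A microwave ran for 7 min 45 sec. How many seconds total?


Minutes: 7
Extra seconds: 45
Seconds per minute: 60
Minutes to seconds: 7 x 60 = 420
Total: 420 + 45 = 465

465


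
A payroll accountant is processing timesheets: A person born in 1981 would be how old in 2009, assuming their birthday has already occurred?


Birth year: 1981
Current year: 2009
Age = current year - birth year
Age = 2009 - 1981 = 28

28


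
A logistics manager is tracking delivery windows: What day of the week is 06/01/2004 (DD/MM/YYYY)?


Date: 2004-01-06
January 1, 2004 is a Thursday
Day of year: 6
Offset from Jan 1: 5 days
5 mod 7 = 5
Result: Tuesday

Tuesday


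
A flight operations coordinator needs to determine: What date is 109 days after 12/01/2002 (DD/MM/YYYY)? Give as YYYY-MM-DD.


Start: 2002-01-12
Adding 109 days
Days remaining in January: 19
After January: 90 days still to add
February 2002: 28 days, 62 remaining
March 2002: 31 days, 31 remaining
April 2002: 30 days, 1 remaining
May 2002 has 31 days, need 1
Result: 2002-05-01

2002-05-01


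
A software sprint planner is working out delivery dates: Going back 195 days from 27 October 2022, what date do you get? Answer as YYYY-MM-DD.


Start: 2022-10-27
Subtracting 195 days
Days already passed in October: 27
After going back through October: 168 more days to subtract
September 2022: 30 days, 138 remaining
August 2022: 31 days, 107 remaining
July 2022: 31 days, 76 remaining
June 2022: 30 days, 46 remaining
Result: 2022-04-15

2022-04-15


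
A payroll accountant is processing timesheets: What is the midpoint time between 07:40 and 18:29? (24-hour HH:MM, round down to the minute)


Start time: 07:40 = 460 minutes from midnight
End time: 18:29 = 1109 minutes from midnight
Sum: 460 + 1109 = 1569
Midpoint: 1569 / 2 = 784 minutes
Convert: 784 / 60 = 13 hours, 4 minutes
Result: 13:04

13:04


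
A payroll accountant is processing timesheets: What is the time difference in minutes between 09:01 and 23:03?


Start time: 09:01 = 541 minutes from midnight
End time: 23:03 = 1383 minutes from midnight
Difference: 1383 - 541 = 842 minutes
That is 14 hours and 2 minutes

842


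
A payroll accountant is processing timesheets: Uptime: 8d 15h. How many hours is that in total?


Days: 8
Extra hours: 15
Hours per day: 24
Days to hours: 8 x 24 = 192
Total: 192 + 15 = 207

207


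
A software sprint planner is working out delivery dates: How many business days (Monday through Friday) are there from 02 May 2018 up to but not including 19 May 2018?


Start: 2018-05-02 (Wednesday)
End (exclusive): 2018-05-19 (Saturday)
Total calendar days: 17
Full weeks: 17 // 7 = 2 -> 10 weekdays
Remaining 3 days starting on Wednesday:
  Wed(w), Thu(w), Fri(w) -> 3 weekdays
Total business days: 10 + 3 = 13

13


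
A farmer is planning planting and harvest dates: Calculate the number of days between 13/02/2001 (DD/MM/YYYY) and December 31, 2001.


Start: February 13, 2001
End: December 31, 2001
Days left in February: 15
March: 31
April: 30
May: 31
June: 30
... plus remaining months
Sum of remaining months: 306
Total: 15 + 306 = 321

321


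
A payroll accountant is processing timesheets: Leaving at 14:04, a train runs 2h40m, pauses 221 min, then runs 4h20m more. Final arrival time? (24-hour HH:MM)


Depart: 14:04
Leg 1: +160 min -> 16:44
Layover: +221 min -> 20:25
Leg 2: +260 min -> 00:45
Total travel: 641 minutes = 10h 41m
Arrival: 00:45

00:45


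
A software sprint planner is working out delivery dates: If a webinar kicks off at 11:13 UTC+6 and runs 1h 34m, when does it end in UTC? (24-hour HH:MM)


Start: 11:13 in UTC+6
Step 1 - add duration:
  minutes: 13 + 34 = 47
  hours: 11 + 1 + 0 = 12
  end in UTC+6: 12:47
Step 2 - convert UTC+6 -> UTC:
  offset difference: 0 - (6) = -6 hours
  12 + (-6) = 6 -> mod 24 = 6
Result: 06:47 in UTC

06:47


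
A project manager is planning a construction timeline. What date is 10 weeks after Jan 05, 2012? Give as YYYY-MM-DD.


Start: 2012-01-05
Weeks to add: 10
Convert to days: 10 x 7 = 70 days
Add 70 days to 2012-01-05
Result: 2012-03-15

2012-03-15


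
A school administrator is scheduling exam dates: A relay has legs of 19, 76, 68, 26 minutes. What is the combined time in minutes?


Durations: 19, 76, 68, 26
Running sum: 19
+ 76 = 95
+ 68 = 163
+ 26 = 189
Total duration: 189 minutes
That is 3 hours and 9 minutes

189


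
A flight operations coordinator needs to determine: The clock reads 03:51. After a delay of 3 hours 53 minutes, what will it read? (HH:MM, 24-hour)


Start time: 03:51
Adding: 3 hours 53 minutes
Minutes: 51 + 53 = 104
Minute overflow: 104 >= 60, so carry 1 hour, minutes = 44
Hours: 3 + 3 + 1 = 7
Result: 07:44

07:44


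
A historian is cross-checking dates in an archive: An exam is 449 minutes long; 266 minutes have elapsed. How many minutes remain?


Total budget: 449 minutes
Time used: 266 minutes
Remaining: 449 - 266 = 183 minutes
Percent used: 59.2%
Percent remaining: 40.8%

183


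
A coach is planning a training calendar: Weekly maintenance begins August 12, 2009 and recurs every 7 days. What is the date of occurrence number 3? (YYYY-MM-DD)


First occurrence: 2009-08-12 (occurrence 1)
Each occurrence is 7 days after the previous.
Occurrence 3 is 2 weeks after the first.
2 weeks = 14 days
2009-08-12 + 14 days = 2009-08-26

2009-08-26


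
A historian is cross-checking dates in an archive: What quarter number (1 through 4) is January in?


Month: January (month 1)
Q1: January-March (months 1-3)
Q2: April-June (months 4-6)
Q3: July-September (months 7-9)
Q4: October-December (months 10-12)
Month 1 falls in Q1

1


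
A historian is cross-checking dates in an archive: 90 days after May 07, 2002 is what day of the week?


Start: 2002-05-07 (Tuesday)
Step 1 - find target date: add 90 days
  2002-05-07 + 90 days = 2002-08-05
Step 2 - day of week:
  90 mod 7 = 6
  Tuesday + 6 days -> Monday
Result: Monday (2002-08-05)

Monday


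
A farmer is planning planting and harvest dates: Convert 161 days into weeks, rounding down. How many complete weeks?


Total days: 161
Days per week: 7
Division: 161 / 7 = 23 remainder 0
Complete weeks: 23
Remaining days: 0

23


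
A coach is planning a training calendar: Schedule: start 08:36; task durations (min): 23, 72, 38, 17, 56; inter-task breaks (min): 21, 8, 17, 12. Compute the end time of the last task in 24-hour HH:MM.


Start: 08:36 = 516 min from midnight
  after task 1 (23 min): 08:59
  after break (21 min): 09:20
  after task 2 (72 min): 10:32
  after break (8 min): 10:40
  after task 3 (38 min): 11:18
  after break (17 min): 11:35
  after task 4 (17 min): 11:52
  after break (12 min): 12:04
  after task 5 (56 min): 13:00
Total elapsed: 264 minutes
End time: 13:00

13:00


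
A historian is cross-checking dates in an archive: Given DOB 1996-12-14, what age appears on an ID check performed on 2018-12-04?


Birth: 1996-12-14
Reference: 2018-12-04
Year difference: 2018 - 1996 = 22
Has birthday (12-14) occurred by 12-04? No
Birthday not yet reached this year -> subtract 1
Age in full years: 21

21


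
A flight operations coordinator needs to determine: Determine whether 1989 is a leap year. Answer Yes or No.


Year: 1989
Divisible by 4? 1989 / 4 = 497.25 -> No
Not divisible by 4, so NOT a leap year

No


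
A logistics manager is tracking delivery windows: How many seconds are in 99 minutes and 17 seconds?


Minutes: 99
Seconds: 17
Convert minutes to seconds: 99 x 60 = 5940
Add remaining seconds: 5940 + 17 = 5957

5957


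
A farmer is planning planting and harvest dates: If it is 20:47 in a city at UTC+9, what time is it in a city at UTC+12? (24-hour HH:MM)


Local time: 20:47 at UTC+9 (offset 9h)
Target zone: UTC+12 (offset 12h)
Difference: 12 - (9) = 3 hours
Calculation: 20 + (3) = 23
Result: 23:47

23:47


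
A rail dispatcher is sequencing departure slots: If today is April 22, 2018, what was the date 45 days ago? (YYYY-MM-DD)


Start: 2018-04-22
Subtracting 45 days
Days already passed in April: 22
After going back through April: 23 more days to subtract
March 2018 has 31 days, need 23
Result: 2018-03-08

2018-03-08


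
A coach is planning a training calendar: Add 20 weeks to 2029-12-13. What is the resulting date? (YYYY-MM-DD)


Start: 2029-12-13
Weeks to add: 20
Convert to days: 20 x 7 = 140 days
Add 140 days to 2029-12-13
Result: 2030-05-02

2030-05-02


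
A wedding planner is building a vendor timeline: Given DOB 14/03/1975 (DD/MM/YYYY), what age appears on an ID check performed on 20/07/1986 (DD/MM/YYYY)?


Birth: 1975-03-14
Reference: 1986-07-20
Year difference: 1986 - 1975 = 11
Has birthday (03-14) occurred by 07-20? Yes
Age in full years: 11

11


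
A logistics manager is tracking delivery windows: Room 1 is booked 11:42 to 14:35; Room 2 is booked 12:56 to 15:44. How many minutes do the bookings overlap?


Interval A: [702, 875] minutes from midnight
Interval B: [776, 944] minutes from midnight
Overlap start = max(702, 776) = 776
Overlap end = min(875, 944) = 875
Overlap = 875 - 776 = 99 minutes

99


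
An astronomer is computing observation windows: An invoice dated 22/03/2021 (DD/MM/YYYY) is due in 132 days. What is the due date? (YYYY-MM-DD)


Start: 2021-03-22
Adding 132 days
Days remaining in March: 9
After March: 123 days still to add
April 2021: 30 days, 93 remaining
May 2021: 31 days, 62 remaining
June 2021: 30 days, 32 remaining
July 2021: 31 days, 1 remaining
Result: 2021-08-01

2021-08-01


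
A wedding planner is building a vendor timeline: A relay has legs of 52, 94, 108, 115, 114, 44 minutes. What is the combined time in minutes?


Durations: 52, 94, 108, 115, 114, 44
Running sum: 52
+ 94 = 146
+ 108 = 254
+ 115 = 369
+ 114 = 483
+ 44 = 527
Total duration: 527 minutes
That is 8 hours and 47 minutes

527


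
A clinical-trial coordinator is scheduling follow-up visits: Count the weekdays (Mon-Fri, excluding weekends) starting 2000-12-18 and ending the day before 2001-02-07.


Start: 2000-12-18 (Monday)
End (exclusive): 2001-02-07 (Wednesday)
Total calendar days: 51
Full weeks: 51 // 7 = 7 -> 35 weekdays
Remaining 2 days starting on Monday:
  Mon(w), Tue(w) -> 2 weekdays
Total business days: 35 + 2 = 37

37


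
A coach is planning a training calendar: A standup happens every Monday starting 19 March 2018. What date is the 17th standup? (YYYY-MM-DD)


First occurrence: 2018-03-19 (occurrence 1)
Each occurrence is 7 days after the previous.
Occurrence 17 is 16 weeks after the first.
16 weeks = 112 days
2018-03-19 + 112 days = 2018-07-09

2018-07-09


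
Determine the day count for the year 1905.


Year: 1905
Check leap year rules:
Divisible by 4? No
1905 is not a leap year
Days: 365

365


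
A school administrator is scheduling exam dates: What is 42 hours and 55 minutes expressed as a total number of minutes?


Hours: 42
Minutes: 55
Convert hours to minutes: 42 x 60 = 2520
Add remaining minutes: 2520 + 55 = 2575

2575


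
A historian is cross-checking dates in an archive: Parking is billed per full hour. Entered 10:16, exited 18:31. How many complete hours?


Start: 10:16
End: 18:31
Hour difference: 18 - 10 = 8 hours
Minute difference: 31 - 16 = 15 minutes
Total minutes: 495
Complete hours: 495 / 60 = 8 (remainder 15)

8


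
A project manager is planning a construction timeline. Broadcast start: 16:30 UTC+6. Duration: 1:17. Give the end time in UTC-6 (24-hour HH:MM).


Start: 16:30 in UTC+6
Step 1 - add duration:
  minutes: 30 + 17 = 47
  hours: 16 + 1 + 0 = 17
  end in UTC+6: 17:47
Step 2 - convert UTC+6 -> UTC-6:
  offset difference: -6 - (6) = -12 hours
  17 + (-12) = 5 -> mod 24 = 5
Result: 05:47 in UTC-6

05:47


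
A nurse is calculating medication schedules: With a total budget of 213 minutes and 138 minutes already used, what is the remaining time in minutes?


Total budget: 213 minutes
Time used: 138 minutes
Remaining: 213 - 138 = 75 minutes
Percent used: 64.8%
Percent remaining: 35.2%

75


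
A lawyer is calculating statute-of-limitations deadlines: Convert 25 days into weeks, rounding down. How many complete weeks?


Total days: 25
Days per week: 7
Division: 25 / 7 = 3 remainder 4
Complete weeks: 3
Remaining days: 4

3


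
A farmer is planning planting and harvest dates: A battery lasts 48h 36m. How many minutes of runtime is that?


Hours: 48
Extra minutes: 36
Minutes per hour: 60
Hours to minutes: 48 x 60 = 2880
Total: 2880 + 36 = 2916

2916


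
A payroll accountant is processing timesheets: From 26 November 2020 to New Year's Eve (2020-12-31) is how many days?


Start: November 26, 2020
End: December 31, 2020
Days left in November: 4
December: 31
Sum of remaining months: 31
Total: 4 + 31 = 35

35


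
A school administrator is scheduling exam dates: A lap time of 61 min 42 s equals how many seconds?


Minutes: 61
Seconds: 42
Convert minutes to seconds: 61 x 60 = 3660
Add remaining seconds: 3660 + 42 = 3702

3702


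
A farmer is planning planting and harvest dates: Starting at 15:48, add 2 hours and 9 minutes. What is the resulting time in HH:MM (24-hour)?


Start time: 15:48
Adding: 2 hours 9 minutes
Minutes: 48 + 9 = 57
Hours: 15 + 2 + 0 = 17
Result: 17:57

17:57


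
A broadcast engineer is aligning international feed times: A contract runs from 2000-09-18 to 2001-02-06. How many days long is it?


Start date: 2000-09-18
End date: 2001-02-06
Sep 2000: +13 days
Oct 2000: +31 days
Nov 2000: +30 days
... (3 more months)
Total: 141 days

141


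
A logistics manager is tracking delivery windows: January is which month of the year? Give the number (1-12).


Calendar month order:
1. January <--
2. February
January is month number 1

1


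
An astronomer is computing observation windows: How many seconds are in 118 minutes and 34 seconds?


Minutes: 118
Extra seconds: 34
Seconds per minute: 60
Minutes to seconds: 118 x 60 = 7080
Total: 7080 + 34 = 7114

7114


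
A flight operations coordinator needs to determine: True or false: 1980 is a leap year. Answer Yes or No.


Year: 1980
Divisible by 4? 1980 / 4 = 495.0 -> Yes
Divisible by 100? 1980 / 100 = 19.8 -> No
Divisible by 4 but not 100, so it IS a leap year

Yes


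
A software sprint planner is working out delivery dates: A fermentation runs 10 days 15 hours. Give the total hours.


Days: 10
Extra hours: 15
Hours per day: 24
Days to hours: 10 x 24 = 240
Total: 240 + 15 = 255

255


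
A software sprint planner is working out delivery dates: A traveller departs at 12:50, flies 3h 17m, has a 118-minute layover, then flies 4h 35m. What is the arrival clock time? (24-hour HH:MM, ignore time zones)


Depart: 12:50
Leg 1: +197 min -> 16:07
Layover: +118 min -> 18:05
Leg 2: +275 min -> 22:40
Total travel: 590 minutes = 9h 50m
Arrival: 22:40

22:40


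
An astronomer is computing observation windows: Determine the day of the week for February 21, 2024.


Date: 2024-02-21
January 1, 2024 is a Monday
Day of year: 52
Offset from Jan 1: 51 days
51 mod 7 = 2
Result: Wednesday

Wednesday


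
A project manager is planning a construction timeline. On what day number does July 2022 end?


Month: July
Year: 2022
July is a 31-day month
Total: 31 days

31


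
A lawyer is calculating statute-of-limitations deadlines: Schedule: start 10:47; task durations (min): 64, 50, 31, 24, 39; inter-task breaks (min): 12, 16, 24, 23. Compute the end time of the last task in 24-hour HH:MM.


Start: 10:47 = 647 min from midnight
  after task 1 (64 min): 11:51
  after break (12 min): 12:03
  after task 2 (50 min): 12:53
  after break (16 min): 13:09
  after task 3 (31 min): 13:40
  after break (24 min): 14:04
  after task 4 (24 min): 14:28
  after break (23 min): 14:51
  after task 5 (39 min): 15:30
Total elapsed: 283 minutes
End time: 15:30

15:30


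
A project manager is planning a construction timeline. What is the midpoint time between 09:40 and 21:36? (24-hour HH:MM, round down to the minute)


Start time: 09:40 = 580 minutes from midnight
End time: 21:36 = 1296 minutes from midnight
Sum: 580 + 1296 = 1876
Midpoint: 1876 / 2 = 938 minutes
Convert: 938 / 60 = 15 hours, 38 minutes
Result: 15:38

15:38


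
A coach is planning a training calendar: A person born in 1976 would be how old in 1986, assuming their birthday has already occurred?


Birth year: 1976
Current year: 1986
Age = current year - birth year
Age = 1986 - 1976 = 10

10


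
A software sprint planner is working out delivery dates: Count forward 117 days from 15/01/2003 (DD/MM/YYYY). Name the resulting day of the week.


Start: 2003-01-15 (Wednesday)
Step 1 - find target date: add 117 days
  2003-01-15 + 117 days = 2003-05-12
Step 2 - day of week:
  117 mod 7 = 5
  Wednesday + 5 days -> Monday
Result: Monday (2003-05-12)

Monday


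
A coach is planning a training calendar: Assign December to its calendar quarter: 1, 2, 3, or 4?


Month: December (month 12)
Q1: January-March (months 1-3)
Q2: April-June (months 4-6)
Q3: July-September (months 7-9)
Q4: October-December (months 10-12)
Month 12 falls in Q4

4


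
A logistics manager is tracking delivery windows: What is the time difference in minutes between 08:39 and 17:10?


Start time: 08:39 = 519 minutes from midnight
End time: 17:10 = 1030 minutes from midnight
Difference: 1030 - 519 = 511 minutes
That is 8 hours and 31 minutes

511


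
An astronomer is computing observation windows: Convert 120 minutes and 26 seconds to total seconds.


Minutes: 120
Extra seconds: 26
Seconds per minute: 60
Minutes to seconds: 120 x 60 = 7200
Total: 7200 + 26 = 7226

7226


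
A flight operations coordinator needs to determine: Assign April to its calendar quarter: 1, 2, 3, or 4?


Month: April (month 4)
Q1: January-March (months 1-3)
Q2: April-June (months 4-6)
Q3: July-September (months 7-9)
Q4: October-December (months 10-12)
Month 4 falls in Q2

2


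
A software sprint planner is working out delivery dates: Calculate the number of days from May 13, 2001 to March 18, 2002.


Start date: 2001-05-13
End date: 2002-03-18
May 2001: +19 days
Jun 2001: +30 days
Jul 2001: +31 days
... (8 more months)
Total: 309 days

309


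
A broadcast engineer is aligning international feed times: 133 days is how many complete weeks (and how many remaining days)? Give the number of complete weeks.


Total days: 133
Days per week: 7
Division: 133 / 7 = 19 remainder 0
Complete weeks: 19
Remaining days: 0

19


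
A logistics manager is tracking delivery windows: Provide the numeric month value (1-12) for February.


Calendar month order:
1. January
2. February <--
3. March
February is month number 2

2


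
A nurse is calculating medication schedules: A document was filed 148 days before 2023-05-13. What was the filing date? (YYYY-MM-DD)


Start: 2023-05-13
Subtracting 148 days
Days already passed in May: 13
After going back through May: 135 more days to subtract
April 2023: 30 days, 105 remaining
March 2023: 31 days, 74 remaining
February 2023: 28 days, 46 remaining
January 2023: 31 days, 15 remaining
Result: 2022-12-16

2022-12-16


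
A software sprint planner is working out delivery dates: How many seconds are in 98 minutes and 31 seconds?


Minutes: 98
Seconds: 31
Convert minutes to seconds: 98 x 60 = 5880
Add remaining seconds: 5880 + 31 = 5911

5911


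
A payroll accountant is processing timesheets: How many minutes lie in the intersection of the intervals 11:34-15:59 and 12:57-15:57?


Interval A: [694, 959] minutes from midnight
Interval B: [777, 957] minutes from midnight
Overlap start = max(694, 777) = 777
Overlap end = min(959, 957) = 957
Overlap = 957 - 777 = 180 minutes

180


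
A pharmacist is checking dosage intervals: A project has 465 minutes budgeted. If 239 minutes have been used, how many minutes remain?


Total budget: 465 minutes
Time used: 239 minutes
Remaining: 465 - 239 = 226 minutes
Percent used: 51.4%
Percent remaining: 48.6%

226


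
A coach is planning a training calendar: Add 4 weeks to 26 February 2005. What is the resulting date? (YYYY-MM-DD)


Start: 2005-02-26
Weeks to add: 4
Convert to days: 4 x 7 = 28 days
Add 28 days to 2005-02-26
Result: 2005-03-26

2005-03-26


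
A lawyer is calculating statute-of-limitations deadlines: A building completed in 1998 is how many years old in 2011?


Birth year: 1998
Current year: 2011
Age = current year - birth year
Age = 2011 - 1998 = 13

13


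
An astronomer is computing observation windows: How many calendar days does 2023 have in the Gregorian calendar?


Year: 2023
Check leap year rules:
Divisible by 4? No
2023 is not a leap year
Days: 365

365


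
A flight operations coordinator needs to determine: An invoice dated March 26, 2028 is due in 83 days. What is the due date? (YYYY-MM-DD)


Start: 2028-03-26
Adding 83 days
Days remaining in March: 5
After March: 78 days still to add
April 2028: 30 days, 48 remaining
May 2028: 31 days, 17 remaining
June 2028 has 30 days, need 17
Result: 2028-06-17

2028-06-17


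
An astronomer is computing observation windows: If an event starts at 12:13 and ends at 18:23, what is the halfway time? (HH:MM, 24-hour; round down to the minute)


Start time: 12:13 = 733 minutes from midnight
End time: 18:23 = 1103 minutes from midnight
Sum: 733 + 1103 = 1836
Midpoint: 1836 / 2 = 918 minutes
Convert: 918 / 60 = 15 hours, 18 minutes
Result: 15:18

15:18


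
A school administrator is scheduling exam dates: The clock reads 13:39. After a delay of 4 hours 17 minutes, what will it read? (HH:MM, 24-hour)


Start time: 13:39
Adding: 4 hours 17 minutes
Minutes: 39 + 17 = 56
Hours: 13 + 4 + 0 = 17
Result: 17:56

17:56


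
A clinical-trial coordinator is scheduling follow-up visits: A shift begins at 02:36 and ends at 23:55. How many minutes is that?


Start time: 02:36 = 156 minutes from midnight
End time: 23:55 = 1435 minutes from midnight
Difference: 1435 - 156 = 1279 minutes
That is 21 hours and 19 minutes

1279


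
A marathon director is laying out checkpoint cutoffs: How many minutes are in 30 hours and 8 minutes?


Hours: 30
Extra minutes: 8
Minutes per hour: 60
Hours to minutes: 30 x 60 = 1800
Total: 1800 + 8 = 1808

1808


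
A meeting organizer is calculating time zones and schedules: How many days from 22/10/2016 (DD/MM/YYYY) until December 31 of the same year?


Start: October 22, 2016
End: December 31, 2016
Days left in October: 9
November: 30
December: 31
Sum of remaining months: 61
Total: 9 + 61 = 70

70


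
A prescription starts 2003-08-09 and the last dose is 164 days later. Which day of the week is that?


Start: 2003-08-09 (Saturday)
Step 1 - find target date: add 164 days
  2003-08-09 + 164 days = 2004-01-20
Step 2 - day of week:
  164 mod 7 = 3
  Saturday + 3 days -> Tuesday
Result: Tuesday (2004-01-20)

Tuesday


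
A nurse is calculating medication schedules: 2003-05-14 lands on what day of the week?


Date: 2003-05-14
January 1, 2003 is a Wednesday
Day of year: 134
Offset from Jan 1: 133 days
133 mod 7 = 0
Result: Wednesday

Wednesday


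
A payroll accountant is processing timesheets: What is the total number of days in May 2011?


Month: May
Year: 2011
May is a 31-day month
Total: 31 days

31


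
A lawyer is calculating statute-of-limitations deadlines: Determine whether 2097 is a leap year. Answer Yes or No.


Year: 2097
Divisible by 4? 2097 / 4 = 524.25 -> No
Not divisible by 4, so NOT a leap year

No


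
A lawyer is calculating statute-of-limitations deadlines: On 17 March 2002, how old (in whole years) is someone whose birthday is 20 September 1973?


Birth: 1973-09-20
Reference: 2002-03-17
Year difference: 2002 - 1973 = 29
Has birthday (09-20) occurred by 03-17? No
Birthday not yet reached this year -> subtract 1
Age in full years: 28

28


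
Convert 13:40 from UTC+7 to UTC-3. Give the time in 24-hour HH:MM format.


Local time: 13:40 at UTC+7 (offset 7h)
Target zone: UTC-3 (offset -3h)
Difference: -3 - (7) = -10 hours
Calculation: 13 + (-10) = 3
Result: 03:40

03:40


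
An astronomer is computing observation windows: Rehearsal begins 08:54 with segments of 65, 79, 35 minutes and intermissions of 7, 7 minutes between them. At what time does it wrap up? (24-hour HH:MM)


Start: 08:54 = 534 min from midnight
  after task 1 (65 min): 09:59
  after break (7 min): 10:06
  after task 2 (79 min): 11:25
  after break (7 min): 11:32
  after task 3 (35 min): 12:07
Total elapsed: 193 minutes
End time: 12:07

12:07


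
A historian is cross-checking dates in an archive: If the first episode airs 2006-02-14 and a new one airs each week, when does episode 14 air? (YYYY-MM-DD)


First occurrence: 2006-02-14 (occurrence 1)
Each occurrence is 7 days after the previous.
Occurrence 14 is 13 weeks after the first.
13 weeks = 91 days
2006-02-14 + 91 days = 2006-05-16

2006-05-16


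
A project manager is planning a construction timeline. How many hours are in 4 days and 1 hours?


Days: 4
Extra hours: 1
Hours per day: 24
Days to hours: 4 x 24 = 96
Total: 96 + 1 = 97

97


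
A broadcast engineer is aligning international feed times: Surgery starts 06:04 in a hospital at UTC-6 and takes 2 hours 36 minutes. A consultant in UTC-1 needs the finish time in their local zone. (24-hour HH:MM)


Start: 06:04 in UTC-6
Step 1 - add duration:
  minutes: 4 + 36 = 40
  hours: 6 + 2 + 0 = 8
  end in UTC-6: 08:40
Step 2 - convert UTC-6 -> UTC-1:
  offset difference: -1 - (-6) = 5 hours
  8 + (5) = 13 -> mod 24 = 13
Result: 13:40 in UTC-1

13:40


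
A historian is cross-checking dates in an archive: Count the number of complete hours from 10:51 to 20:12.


Start: 10:51
End: 20:12
Hour difference: 20 - 10 = 10 hours
Minute difference: 12 - 51 = -39 minutes
Total minutes: 561
Complete hours: 561 / 60 = 9 (remainder 21)

9


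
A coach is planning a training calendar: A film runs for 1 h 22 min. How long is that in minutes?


Hours: 1
Minutes: 22
Convert hours to minutes: 1 x 60 = 60
Add remaining minutes: 60 + 22 = 82

82


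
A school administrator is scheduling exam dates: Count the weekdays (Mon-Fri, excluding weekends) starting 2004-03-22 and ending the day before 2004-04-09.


Start: 2004-03-22 (Monday)
End (exclusive): 2004-04-09 (Friday)
Total calendar days: 18
Full weeks: 18 // 7 = 2 -> 10 weekdays
Remaining 4 days starting on Monday:
  Mon(w), Tue(w), Wed(w), Thu(w) -> 4 weekdays
Total business days: 10 + 4 = 14

14


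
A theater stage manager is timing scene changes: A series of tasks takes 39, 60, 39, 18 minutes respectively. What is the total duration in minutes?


Durations: 39, 60, 39, 18
Running sum: 39
+ 60 = 99
+ 39 = 138
+ 18 = 156
Total duration: 156 minutes
That is 2 hours and 36 minutes

156


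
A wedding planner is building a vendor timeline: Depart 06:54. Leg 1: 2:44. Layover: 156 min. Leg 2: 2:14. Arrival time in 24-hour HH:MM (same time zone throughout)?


Depart: 06:54
Leg 1: +164 min -> 09:38
Layover: +156 min -> 12:14
Leg 2: +134 min -> 14:28
Total travel: 454 minutes = 7h 34m
Arrival: 14:28

14:28


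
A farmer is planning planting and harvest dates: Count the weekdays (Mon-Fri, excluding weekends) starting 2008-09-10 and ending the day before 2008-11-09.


Start: 2008-09-10 (Wednesday)
End (exclusive): 2008-11-09 (Sunday)
Total calendar days: 60
Full weeks: 60 // 7 = 8 -> 40 weekdays
Remaining 4 days starting on Wednesday:
  Wed(w), Thu(w), Fri(w), Sat(-) -> 3 weekdays
Total business days: 40 + 3 = 43

43


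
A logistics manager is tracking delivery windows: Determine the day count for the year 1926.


Year: 1926
Check leap year rules:
Divisible by 4? No
1926 is not a leap year
Days: 365

365


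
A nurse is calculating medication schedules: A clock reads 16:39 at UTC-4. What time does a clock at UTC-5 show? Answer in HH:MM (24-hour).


Local time: 16:39 at UTC-4 (offset -4h)
Target zone: UTC-5 (offset -5h)
Difference: -5 - (-4) = -1 hours
Calculation: 16 + (-1) = 15
Result: 15:39

15:39


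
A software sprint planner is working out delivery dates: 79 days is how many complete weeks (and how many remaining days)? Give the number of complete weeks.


Total days: 79
Days per week: 7
Division: 79 / 7 = 11 remainder 2
Complete weeks: 11
Remaining days: 2

11


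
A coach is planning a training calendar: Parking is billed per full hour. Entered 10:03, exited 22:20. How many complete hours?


Start: 10:03
End: 22:20
Hour difference: 22 - 10 = 12 hours
Minute difference: 20 - 3 = 17 minutes
Total minutes: 737
Complete hours: 737 / 60 = 12 (remainder 17)

12


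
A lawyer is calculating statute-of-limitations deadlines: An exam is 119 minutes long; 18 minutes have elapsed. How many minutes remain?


Total budget: 119 minutes
Time used: 18 minutes
Remaining: 119 - 18 = 101 minutes
Percent used: 15.1%
Percent remaining: 84.9%

101


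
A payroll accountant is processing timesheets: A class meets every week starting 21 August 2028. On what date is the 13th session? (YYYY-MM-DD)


First occurrence: 2028-08-21 (occurrence 1)
Each occurrence is 7 days after the previous.
Occurrence 13 is 12 weeks after the first.
12 weeks = 84 days
2028-08-21 + 84 days = 2028-11-13

2028-11-13


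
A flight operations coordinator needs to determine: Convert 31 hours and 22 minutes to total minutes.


Hours: 31
Minutes: 22
Convert hours to minutes: 31 x 60 = 1860
Add remaining minutes: 1860 + 22 = 1882

1882


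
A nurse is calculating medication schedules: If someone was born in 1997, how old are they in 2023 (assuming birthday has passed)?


Birth year: 1997
Current year: 2023
Age = current year - birth year
Age = 2023 - 1997 = 26

26


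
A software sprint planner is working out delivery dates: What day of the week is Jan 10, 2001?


Date: 2001-01-10
January 1, 2001 is a Monday
Day of year: 10
Offset from Jan 1: 9 days
9 mod 7 = 2
Result: Wednesday

Wednesday


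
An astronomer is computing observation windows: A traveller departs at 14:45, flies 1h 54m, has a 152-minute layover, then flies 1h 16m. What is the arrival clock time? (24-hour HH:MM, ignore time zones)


Depart: 14:45
Leg 1: +114 min -> 16:39
Layover: +152 min -> 19:11
Leg 2: +76 min -> 20:27
Total travel: 342 minutes = 5h 42m
Arrival: 20:27

20:27


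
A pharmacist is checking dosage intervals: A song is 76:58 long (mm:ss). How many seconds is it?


Minutes: 76
Extra seconds: 58
Seconds per minute: 60
Minutes to seconds: 76 x 60 = 4560
Total: 4560 + 58 = 4618

4618


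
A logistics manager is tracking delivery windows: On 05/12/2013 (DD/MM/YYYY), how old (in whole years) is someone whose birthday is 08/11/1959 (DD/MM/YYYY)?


Birth: 1959-11-08
Reference: 2013-12-05
Year difference: 2013 - 1959 = 54
Has birthday (11-08) occurred by 12-05? Yes
Age in full years: 54

54


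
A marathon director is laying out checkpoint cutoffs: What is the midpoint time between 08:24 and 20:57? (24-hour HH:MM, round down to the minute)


Start time: 08:24 = 504 minutes from midnight
End time: 20:57 = 1257 minutes from midnight
Sum: 504 + 1257 = 1761
Midpoint: 1761 / 2 = 880 minutes
Convert: 880 / 60 = 14 hours, 40 minutes
Result: 14:40

14:40


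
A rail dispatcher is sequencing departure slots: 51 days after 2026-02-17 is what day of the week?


Start: 2026-02-17 (Tuesday)
Step 1 - find target date: add 51 days
  2026-02-17 + 51 days = 2026-04-09
Step 2 - day of week:
  51 mod 7 = 2
  Tuesday + 2 days -> Thursday
Result: Thursday (2026-04-09)

Thursday


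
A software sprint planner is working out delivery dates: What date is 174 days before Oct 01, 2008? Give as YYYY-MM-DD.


Start: 2008-10-01
Subtracting 174 days
Days already passed in October: 1
After going back through October: 173 more days to subtract
September 2008: 30 days, 143 remaining
August 2008: 31 days, 112 remaining
July 2008: 31 days, 81 remaining
June 2008: 30 days, 51 remaining
Result: 2008-04-10

2008-04-10


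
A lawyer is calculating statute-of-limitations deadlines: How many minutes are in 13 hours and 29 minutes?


Hours: 13
Extra minutes: 29
Minutes per hour: 60
Hours to minutes: 13 x 60 = 780
Total: 780 + 29 = 809

809


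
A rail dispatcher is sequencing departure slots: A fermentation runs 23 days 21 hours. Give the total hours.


Days: 23
Extra hours: 21
Hours per day: 24
Days to hours: 23 x 24 = 552
Total: 552 + 21 = 573

573


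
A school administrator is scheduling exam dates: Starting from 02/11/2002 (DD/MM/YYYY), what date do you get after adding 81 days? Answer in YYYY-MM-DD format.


Start: 2002-11-02
Adding 81 days
Days remaining in November: 28
After November: 53 days still to add
December 2002: 31 days, 22 remaining
January 2003 has 31 days, need 22
Result: 2003-01-22

2003-01-22


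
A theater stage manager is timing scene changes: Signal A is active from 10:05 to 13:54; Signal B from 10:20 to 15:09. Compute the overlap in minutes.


Interval A: [605, 834] minutes from midnight
Interval B: [620, 909] minutes from midnight
Overlap start = max(605, 620) = 620
Overlap end = min(834, 909) = 834
Overlap = 834 - 620 = 214 minutes

214


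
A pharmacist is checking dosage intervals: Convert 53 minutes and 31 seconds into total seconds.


Minutes: 53
Seconds: 31
Convert minutes to seconds: 53 x 60 = 3180
Add remaining seconds: 3180 + 31 = 3211

3211


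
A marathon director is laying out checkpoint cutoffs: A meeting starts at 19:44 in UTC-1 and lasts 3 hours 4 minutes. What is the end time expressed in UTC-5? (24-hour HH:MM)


Start: 19:44 in UTC-1
Step 1 - add duration:
  minutes: 44 + 4 = 48
  hours: 19 + 3 + 0 = 22
  end in UTC-1: 22:48
Step 2 - convert UTC-1 -> UTC-5:
  offset difference: -5 - (-1) = -4 hours
  22 + (-4) = 18 -> mod 24 = 18
Result: 18:48 in UTC-5

18:48


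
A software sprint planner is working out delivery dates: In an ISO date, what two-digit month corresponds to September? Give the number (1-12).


Calendar month order:
8. August
9. September <--
10. October
September is month number 9

9


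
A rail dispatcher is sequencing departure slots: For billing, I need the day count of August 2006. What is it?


Month: August
Year: 2006
August is a 31-day month
Total: 31 days

31


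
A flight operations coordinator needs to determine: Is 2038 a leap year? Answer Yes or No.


Year: 2038
Divisible by 4? 2038 / 4 = 509.5 -> No
Not divisible by 4, so NOT a leap year

No


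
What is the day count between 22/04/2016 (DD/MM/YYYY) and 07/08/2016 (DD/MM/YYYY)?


Start date: 2016-04-22
End date: 2016-08-07
Apr 2016: +9 days
May 2016: +31 days
Jun 2016: +30 days
Jul 2016: +31 days
Aug 2016: +6 days
Total: 107 days

107


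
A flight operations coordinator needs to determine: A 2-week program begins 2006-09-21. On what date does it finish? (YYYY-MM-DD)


Start: 2006-09-21
Weeks to add: 2
Convert to days: 2 x 7 = 14 days
Add 14 days to 2006-09-21
Result: 2006-10-05

2006-10-05


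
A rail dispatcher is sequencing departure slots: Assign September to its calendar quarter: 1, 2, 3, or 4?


Month: September (month 9)
Q1: January-March (months 1-3)
Q2: April-June (months 4-6)
Q3: July-September (months 7-9)
Q4: October-December (months 10-12)
Month 9 falls in Q3

3


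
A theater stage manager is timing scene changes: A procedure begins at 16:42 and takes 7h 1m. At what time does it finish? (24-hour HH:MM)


Start time: 16:42
Adding: 7 hours 1 minutes
Minutes: 42 + 1 = 43
Hours: 16 + 7 + 0 = 23
Result: 23:43

23:43


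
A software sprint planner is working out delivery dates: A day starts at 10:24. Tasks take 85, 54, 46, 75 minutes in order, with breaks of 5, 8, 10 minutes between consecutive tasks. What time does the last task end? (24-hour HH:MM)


Start: 10:24 = 624 min from midnight
  after task 1 (85 min): 11:49
  after break (5 min): 11:54
  after task 2 (54 min): 12:48
  after break (8 min): 12:56
  after task 3 (46 min): 13:42
  after break (10 min): 13:52
  after task 4 (75 min): 15:07
Total elapsed: 283 minutes
End time: 15:07

15:07
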